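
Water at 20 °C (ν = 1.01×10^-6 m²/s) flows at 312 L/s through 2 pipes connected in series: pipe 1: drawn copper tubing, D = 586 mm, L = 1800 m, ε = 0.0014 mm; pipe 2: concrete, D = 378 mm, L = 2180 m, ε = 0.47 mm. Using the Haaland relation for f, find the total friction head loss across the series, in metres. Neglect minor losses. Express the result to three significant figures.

Pipe 1: V = 1.157 m/s, Re = 6.71×10^5, ε/D = 2.39×10^-6, f = 0.01243, h_1 = f(L/D)V²/2g = 2.605 m
Pipe 2: V = 2.780 m/s, Re = 1.04×10^6, ε/D = 0.00124, f = 0.02098, h_2 = f(L/D)V²/2g = 47.67 m
Series → Q common, losses add: H = Σh = 50.27 m

H ≈ 50.3 m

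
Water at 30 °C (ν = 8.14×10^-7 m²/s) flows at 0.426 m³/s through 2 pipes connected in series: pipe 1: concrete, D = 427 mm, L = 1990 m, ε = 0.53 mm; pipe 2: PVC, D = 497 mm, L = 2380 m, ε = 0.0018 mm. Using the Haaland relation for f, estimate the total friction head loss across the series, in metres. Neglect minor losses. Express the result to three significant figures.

Pipe 1: V = 2.975 m/s, Re = 1.56×10^6, ε/D = 0.00124, f = 0.02090, h_1 = f(L/D)V²/2g = 43.93 m
Pipe 2: V = 2.196 m/s, Re = 1.34×10^6, ε/D = 3.62×10^-6, f = 0.01111, h_2 = f(L/D)V²/2g = 13.07 m
Series → Q common, losses add: H = Σh = 57.01 m

H ≈ 57.0 m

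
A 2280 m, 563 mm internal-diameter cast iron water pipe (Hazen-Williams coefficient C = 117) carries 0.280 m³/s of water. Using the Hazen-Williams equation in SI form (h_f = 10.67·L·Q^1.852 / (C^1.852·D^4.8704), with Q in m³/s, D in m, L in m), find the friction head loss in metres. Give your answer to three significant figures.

h_f = 10.67·2280·0.280^1.852 / (117^1.852·0.563^4.8704) = 5.586 m

h_f ≈ 5.59 m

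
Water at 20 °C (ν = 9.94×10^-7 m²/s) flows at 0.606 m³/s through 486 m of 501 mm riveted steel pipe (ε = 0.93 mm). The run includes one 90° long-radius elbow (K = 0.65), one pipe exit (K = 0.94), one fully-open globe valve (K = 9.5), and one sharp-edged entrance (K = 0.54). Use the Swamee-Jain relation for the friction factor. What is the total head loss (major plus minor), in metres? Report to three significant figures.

H_L ≈ 16.4 m

V = 4Q/(πD²) = 3.074 m/s; V²/2g = 0.4816 m
Re = 1.55×10^6, ε/D = 0.00186 → f = 0.02315 (Swamee-Jain)
Major: h_f = f(L/D)·V²/2g = 0.02315·970.1·0.4816 = 10.81 m
Minor: ΣK = 11.6; h_m = ΣK·V²/2g = 5.601 m
Total H_L = 10.81 + 5.601 = 16.42 m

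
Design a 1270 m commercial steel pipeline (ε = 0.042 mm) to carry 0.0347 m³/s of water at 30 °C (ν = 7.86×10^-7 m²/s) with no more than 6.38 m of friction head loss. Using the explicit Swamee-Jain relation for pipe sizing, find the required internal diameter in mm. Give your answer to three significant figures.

D ≈ 204 mm

Swamee-Jain (Type III): D = 0.66·[ε^1.25·(LQ²/(gh_f))^4.75 + ν·Q^9.4·(L/(gh_f))^5.2]^0.04
LQ²/(gh_f) = 0.02443; L/(gh_f) = 20.29
Term 1 = ε^1.25·(…)^4.75 = 7.45×10^-14; Term 2 = ν·Q^9.4·(…)^5.2 = 9.39×10^-14
D = 0.66·(7.45×10^-14 + 9.39×10^-14)^0.04 = 0.2035 m = 204 mm
Check: V = 1.07 m/s, Re = 2.76×10^5, f = 0.01651, h_f = 5.98 m ≈ 6.38 m ✓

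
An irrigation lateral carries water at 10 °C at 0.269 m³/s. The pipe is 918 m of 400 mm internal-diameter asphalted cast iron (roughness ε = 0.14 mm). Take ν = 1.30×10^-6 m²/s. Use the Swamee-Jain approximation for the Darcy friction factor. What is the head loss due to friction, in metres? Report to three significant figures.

h_f ≈ 8.84 m

V = 4Q/(πD²) = 4·0.269/(π·0.400²) = 2.141 m/s
Re = VD/ν = 2.141·0.400/1.30×10^-6 = 6.59×10^5 → turbulent
ε/D = 0.14/400 = 3.50×10^-4
Swamee-Jain: f = 0.01649
h_f = f(L/D)V²/(2g) = 0.01649·(918/0.400)·2.141²/(2·9.81) = 8.841 m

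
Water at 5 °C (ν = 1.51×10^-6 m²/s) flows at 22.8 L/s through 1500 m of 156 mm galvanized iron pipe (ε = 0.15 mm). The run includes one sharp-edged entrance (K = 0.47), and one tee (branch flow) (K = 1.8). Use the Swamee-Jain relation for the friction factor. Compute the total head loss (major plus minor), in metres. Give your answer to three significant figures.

H_L ≈ 15.4 m

V = 4Q/(πD²) = 1.193 m/s; V²/2g = 0.07253 m
Re = 1.23×10^5, ε/D = 9.62×10^-4 → f = 0.02179 (Swamee-Jain)
Major: h_f = f(L/D)·V²/2g = 0.02179·9615·0.07253 = 15.20 m
Minor: ΣK = 2.27; h_m = ΣK·V²/2g = 0.1646 m
Total H_L = 15.20 + 0.1646 = 15.36 m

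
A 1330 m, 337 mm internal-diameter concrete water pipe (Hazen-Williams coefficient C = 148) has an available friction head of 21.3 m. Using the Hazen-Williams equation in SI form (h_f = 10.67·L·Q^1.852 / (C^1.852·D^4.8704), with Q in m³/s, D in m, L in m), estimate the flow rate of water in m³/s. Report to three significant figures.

Rearranging: Q = [h_f·C^1.852·D^4.8704 / (10.67·L)]^(1/1.852)
Q = [21.3·148^1.852·0.337^4.8704 / (10.67·1330)]^0.540 = 0.2532 m³/s

Q ≈ 0.253 m³/s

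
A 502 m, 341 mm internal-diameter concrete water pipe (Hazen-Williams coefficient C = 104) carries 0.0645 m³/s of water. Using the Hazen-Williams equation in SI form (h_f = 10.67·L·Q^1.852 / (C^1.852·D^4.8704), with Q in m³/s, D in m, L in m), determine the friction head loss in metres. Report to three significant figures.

h_f ≈ 1.16 m

h_f = 10.67·502·0.0645^1.852 / (104^1.852·0.341^4.8704) = 1.160 m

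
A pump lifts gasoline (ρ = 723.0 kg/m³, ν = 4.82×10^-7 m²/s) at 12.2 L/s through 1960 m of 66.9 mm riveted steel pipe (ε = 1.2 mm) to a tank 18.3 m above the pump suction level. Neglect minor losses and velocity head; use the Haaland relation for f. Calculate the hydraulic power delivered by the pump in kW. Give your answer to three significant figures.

V = 4Q/(πD²) = 3.471 m/s; Re = 4.82×10^5; ε/D = 0.0179; f = 0.04685
h_f = f(L/D)V²/2g = 842.7 m
Total head H = z + h_f = 18.3 + 842.7 = 861.0 m
P_hyd = ρgQH = 723.0·9.81·0.0122·861.0 = 74.50 kW

P_hyd ≈ 74.5 kW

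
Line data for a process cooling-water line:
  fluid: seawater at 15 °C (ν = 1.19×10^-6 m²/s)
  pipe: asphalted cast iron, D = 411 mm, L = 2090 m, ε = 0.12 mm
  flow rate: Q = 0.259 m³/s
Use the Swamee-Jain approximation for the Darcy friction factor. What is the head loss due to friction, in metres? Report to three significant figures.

h_f ≈ 15.8 m

V = 4Q/(πD²) = 4·0.259/(π·0.411²) = 1.952 m/s
Re = VD/ν = 1.952·0.411/1.19×10^-6 = 6.74×10^5 → turbulent
ε/D = 0.12/411 = 2.92×10^-4
Swamee-Jain: f = 0.01600
h_f = f(L/D)V²/(2g) = 0.01600·(2090/0.411)·1.952²/(2·9.81) = 15.81 m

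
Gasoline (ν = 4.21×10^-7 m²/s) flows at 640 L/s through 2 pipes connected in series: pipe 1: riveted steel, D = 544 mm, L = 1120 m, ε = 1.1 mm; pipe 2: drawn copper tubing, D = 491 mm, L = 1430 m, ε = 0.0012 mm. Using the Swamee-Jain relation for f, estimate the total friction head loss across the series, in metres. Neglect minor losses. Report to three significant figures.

H ≈ 34.8 m

Pipe 1: V = 2.754 m/s, Re = 3.56×10^6, ε/D = 0.00202, f = 0.02357, h_1 = f(L/D)V²/2g = 18.75 m
Pipe 2: V = 3.380 m/s, Re = 3.94×10^6, ε/D = 2.44×10^-6, f = 0.009477, h_2 = f(L/D)V²/2g = 16.07 m
Series → Q common, losses add: H = Σh = 34.83 m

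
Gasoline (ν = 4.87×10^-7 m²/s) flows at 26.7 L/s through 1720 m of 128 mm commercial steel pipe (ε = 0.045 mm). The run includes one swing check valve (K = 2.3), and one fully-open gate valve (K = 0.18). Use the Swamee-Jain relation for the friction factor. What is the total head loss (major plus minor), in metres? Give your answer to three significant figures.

V = 4Q/(πD²) = 2.075 m/s; V²/2g = 0.2194 m
Re = 5.45×10^5, ε/D = 3.52×10^-4 → f = 0.01668 (Swamee-Jain)
Major: h_f = f(L/D)·V²/2g = 0.01668·13438·0.2194 = 49.18 m
Minor: ΣK = 2.48; h_m = ΣK·V²/2g = 0.5442 m
Total H_L = 49.18 + 0.5442 = 49.73 m

H_L ≈ 49.7 m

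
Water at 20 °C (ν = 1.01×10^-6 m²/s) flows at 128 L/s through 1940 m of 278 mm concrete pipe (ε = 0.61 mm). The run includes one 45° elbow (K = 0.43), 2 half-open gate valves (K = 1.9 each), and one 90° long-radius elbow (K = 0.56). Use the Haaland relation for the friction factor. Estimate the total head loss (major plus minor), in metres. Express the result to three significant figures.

V = 4Q/(πD²) = 2.109 m/s; V²/2g = 0.2267 m
Re = 5.80×10^5, ε/D = 0.00219 → f = 0.02432 (Haaland)
Major: h_f = f(L/D)·V²/2g = 0.02432·6978·0.2267 = 38.46 m
Minor: ΣK = 4.79; h_m = ΣK·V²/2g = 1.086 m
Total H_L = 38.46 + 1.086 = 39.55 m

H_L ≈ 39.5 m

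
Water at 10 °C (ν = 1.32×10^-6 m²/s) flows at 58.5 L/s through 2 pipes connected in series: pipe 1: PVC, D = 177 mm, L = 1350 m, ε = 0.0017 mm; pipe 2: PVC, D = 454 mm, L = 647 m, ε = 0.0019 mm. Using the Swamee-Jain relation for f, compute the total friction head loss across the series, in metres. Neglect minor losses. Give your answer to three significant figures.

Pipe 1: V = 2.377 m/s, Re = 3.19×10^5, ε/D = 9.60×10^-6, f = 0.01433, h_1 = f(L/D)V²/2g = 31.49 m
Pipe 2: V = 0.3614 m/s, Re = 1.24×10^5, ε/D = 4.19×10^-6, f = 0.01711, h_2 = f(L/D)V²/2g = 0.1623 m
Series → Q common, losses add: H = Σh = 31.65 m

H ≈ 31.6 m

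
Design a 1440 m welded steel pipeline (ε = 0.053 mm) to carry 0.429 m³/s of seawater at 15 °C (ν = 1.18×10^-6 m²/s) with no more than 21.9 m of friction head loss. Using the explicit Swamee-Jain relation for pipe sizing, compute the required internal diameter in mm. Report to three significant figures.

Swamee-Jain (Type III): D = 0.66·[ε^1.25·(LQ²/(gh_f))^4.75 + ν·Q^9.4·(L/(gh_f))^5.2]^0.04
LQ²/(gh_f) = 1.234; L/(gh_f) = 6.703
Term 1 = ε^1.25·(…)^4.75 = 1.23×10^-5; Term 2 = ν·Q^9.4·(…)^5.2 = 8.19×10^-6
D = 0.66·(1.23×10^-5 + 8.19×10^-6)^0.04 = 0.4285 m = 429 mm
Check: V = 2.97 m/s, Re = 1.08×10^6, f = 0.01377, h_f = 20.9 m ≈ 21.9 m ✓

D ≈ 429 mm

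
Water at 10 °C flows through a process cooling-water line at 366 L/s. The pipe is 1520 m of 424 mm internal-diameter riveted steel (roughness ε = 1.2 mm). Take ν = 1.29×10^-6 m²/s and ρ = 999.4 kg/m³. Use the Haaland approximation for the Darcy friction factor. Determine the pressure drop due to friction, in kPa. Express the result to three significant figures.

Δp ≈ 312 kPa

V = 4Q/(πD²) = 4·0.366/(π·0.424²) = 2.592 m/s
Re = VD/ν = 2.592·0.424/1.29×10^-6 = 8.52×10^5 → turbulent
ε/D = 1.2/424 = 0.00283
Haaland: f = 0.02594
h_f = f(L/D)V²/(2g) = 0.02594·(1520/0.424)·2.592²/(2·9.81) = 31.85 m
Δp = ρg·h_f = 999.4·9.81·31.85 = 312.3 kPa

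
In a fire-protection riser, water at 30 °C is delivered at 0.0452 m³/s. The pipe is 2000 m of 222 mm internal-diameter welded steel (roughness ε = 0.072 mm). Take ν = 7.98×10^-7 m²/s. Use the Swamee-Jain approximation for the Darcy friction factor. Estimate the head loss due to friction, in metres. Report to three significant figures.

V = 4Q/(πD²) = 4·0.0452/(π·0.222²) = 1.168 m/s
Re = VD/ν = 1.168·0.222/7.98×10^-7 = 3.25×10^5 → turbulent
ε/D = 0.072/222 = 3.24×10^-4
Swamee-Jain: f = 0.01711
h_f = f(L/D)V²/(2g) = 0.01711·(2000/0.222)·1.168²/(2·9.81) = 10.71 m

h_f ≈ 10.7 m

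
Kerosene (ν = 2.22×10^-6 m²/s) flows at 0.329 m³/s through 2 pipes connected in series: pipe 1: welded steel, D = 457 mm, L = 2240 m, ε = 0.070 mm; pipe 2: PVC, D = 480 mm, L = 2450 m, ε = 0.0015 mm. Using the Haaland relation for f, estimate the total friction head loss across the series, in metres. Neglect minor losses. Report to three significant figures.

Pipe 1: V = 2.006 m/s, Re = 4.13×10^5, ε/D = 1.53×10^-4, f = 0.01512, h_1 = f(L/D)V²/2g = 15.20 m
Pipe 2: V = 1.818 m/s, Re = 3.93×10^5, ε/D = 3.13×10^-6, f = 0.01367, h_2 = f(L/D)V²/2g = 11.76 m
Series → Q common, losses add: H = Σh = 26.96 m

H ≈ 27.0 m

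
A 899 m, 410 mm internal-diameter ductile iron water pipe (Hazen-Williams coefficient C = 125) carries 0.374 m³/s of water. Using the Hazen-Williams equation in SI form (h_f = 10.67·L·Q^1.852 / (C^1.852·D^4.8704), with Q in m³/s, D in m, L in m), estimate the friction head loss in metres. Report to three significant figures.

h_f ≈ 15.6 m

h_f = 10.67·899·0.374^1.852 / (125^1.852·0.410^4.8704) = 15.61 m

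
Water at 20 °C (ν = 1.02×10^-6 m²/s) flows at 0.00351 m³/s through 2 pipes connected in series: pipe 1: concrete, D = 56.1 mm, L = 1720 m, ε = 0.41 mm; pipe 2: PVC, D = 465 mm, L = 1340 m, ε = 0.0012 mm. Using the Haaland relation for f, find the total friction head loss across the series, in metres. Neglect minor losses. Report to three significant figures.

Pipe 1: V = 1.420 m/s, Re = 7.81×10^4, ε/D = 0.00731, f = 0.03511, h_1 = f(L/D)V²/2g = 110.6 m
Pipe 2: V = 0.02067 m/s, Re = 9420, ε/D = 2.58×10^-6, f = 0.03140, h_2 = f(L/D)V²/2g = 0.001970 m
Series → Q common, losses add: H = Σh = 110.6 m

H ≈ 111 m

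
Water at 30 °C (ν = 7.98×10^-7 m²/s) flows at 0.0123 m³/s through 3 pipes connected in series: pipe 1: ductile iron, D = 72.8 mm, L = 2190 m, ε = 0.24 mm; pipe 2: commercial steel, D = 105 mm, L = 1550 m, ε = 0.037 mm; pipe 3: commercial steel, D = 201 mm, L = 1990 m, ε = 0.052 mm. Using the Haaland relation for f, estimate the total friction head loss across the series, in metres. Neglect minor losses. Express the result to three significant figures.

H ≈ 395 m

Pipe 1: V = 2.955 m/s, Re = 2.70×10^5, ε/D = 0.00330, f = 0.02735, h_1 = f(L/D)V²/2g = 366.1 m
Pipe 2: V = 1.420 m/s, Re = 1.87×10^5, ε/D = 3.52×10^-4, f = 0.01795, h_2 = f(L/D)V²/2g = 27.25 m
Pipe 3: V = 0.3876 m/s, Re = 9.76×10^4, ε/D = 2.59×10^-4, f = 0.01908, h_3 = f(L/D)V²/2g = 1.447 m
Series → Q common, losses add: H = Σh = 394.8 m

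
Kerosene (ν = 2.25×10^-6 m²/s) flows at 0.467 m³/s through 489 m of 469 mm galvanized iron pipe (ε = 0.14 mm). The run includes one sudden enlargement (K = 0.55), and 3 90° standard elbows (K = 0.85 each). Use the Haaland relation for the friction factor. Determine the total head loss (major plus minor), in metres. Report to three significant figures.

H_L ≈ 7.38 m

V = 4Q/(πD²) = 2.703 m/s; V²/2g = 0.3724 m
Re = 5.63×10^5, ε/D = 2.99×10^-4 → f = 0.01602 (Haaland)
Major: h_f = f(L/D)·V²/2g = 0.01602·1043·0.3724 = 6.223 m
Minor: ΣK = 3.10; h_m = ΣK·V²/2g = 1.155 m
Total H_L = 6.223 + 1.155 = 7.377 m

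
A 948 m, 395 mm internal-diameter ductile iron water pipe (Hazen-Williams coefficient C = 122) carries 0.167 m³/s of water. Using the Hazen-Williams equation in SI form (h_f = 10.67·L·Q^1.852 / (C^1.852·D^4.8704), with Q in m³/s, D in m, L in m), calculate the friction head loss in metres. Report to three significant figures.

h_f ≈ 4.64 m

h_f = 10.67·948·0.167^1.852 / (122^1.852·0.395^4.8704) = 4.637 m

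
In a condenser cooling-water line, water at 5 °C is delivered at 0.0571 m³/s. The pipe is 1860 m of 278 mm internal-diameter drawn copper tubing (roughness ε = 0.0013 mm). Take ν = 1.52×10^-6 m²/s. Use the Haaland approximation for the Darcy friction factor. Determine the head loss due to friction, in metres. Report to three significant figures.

V = 4Q/(πD²) = 4·0.0571/(π·0.278²) = 0.9407 m/s
Re = VD/ν = 0.9407·0.278/1.52×10^-6 = 1.72×10^5 → turbulent
ε/D = 0.0013/278 = 4.68×10^-6
Haaland: f = 0.01599
h_f = f(L/D)V²/(2g) = 0.01599·(1860/0.278)·0.9407²/(2·9.81) = 4.825 m

h_f ≈ 4.82 m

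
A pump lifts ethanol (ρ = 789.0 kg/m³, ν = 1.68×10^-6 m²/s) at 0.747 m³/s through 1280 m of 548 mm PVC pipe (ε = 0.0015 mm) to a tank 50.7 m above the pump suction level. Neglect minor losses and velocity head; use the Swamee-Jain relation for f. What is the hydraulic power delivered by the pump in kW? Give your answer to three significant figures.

V = 4Q/(πD²) = 3.167 m/s; Re = 1.03×10^6; ε/D = 2.74×10^-6; f = 0.01161
h_f = f(L/D)V²/2g = 13.87 m
Total head H = z + h_f = 50.7 + 13.87 = 64.57 m
P_hyd = ρgQH = 789.0·9.81·0.747·64.57 = 373.3 kW

P_hyd ≈ 373 kW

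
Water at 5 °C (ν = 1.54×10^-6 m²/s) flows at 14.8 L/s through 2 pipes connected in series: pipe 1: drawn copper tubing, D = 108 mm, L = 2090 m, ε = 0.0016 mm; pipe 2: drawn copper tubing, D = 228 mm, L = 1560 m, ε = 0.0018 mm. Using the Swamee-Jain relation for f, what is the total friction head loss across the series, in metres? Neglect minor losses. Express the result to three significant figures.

Pipe 1: V = 1.616 m/s, Re = 1.13×10^5, ε/D = 1.48×10^-5, f = 0.01750, h_1 = f(L/D)V²/2g = 45.06 m
Pipe 2: V = 0.3625 m/s, Re = 5.37×10^4, ε/D = 7.89×10^-6, f = 0.02047, h_2 = f(L/D)V²/2g = 0.9379 m
Series → Q common, losses add: H = Σh = 46.00 m

H ≈ 46.0 m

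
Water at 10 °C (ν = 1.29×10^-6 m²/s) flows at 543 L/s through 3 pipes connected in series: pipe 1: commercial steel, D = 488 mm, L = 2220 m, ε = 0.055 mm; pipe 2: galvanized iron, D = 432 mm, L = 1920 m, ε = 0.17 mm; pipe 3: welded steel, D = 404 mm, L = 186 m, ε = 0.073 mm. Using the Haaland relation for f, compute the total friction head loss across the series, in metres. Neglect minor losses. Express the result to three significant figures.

Pipe 1: V = 2.903 m/s, Re = 1.10×10^6, ε/D = 1.13×10^-4, f = 0.01342, h_1 = f(L/D)V²/2g = 26.22 m
Pipe 2: V = 3.705 m/s, Re = 1.24×10^6, ε/D = 3.94×10^-4, f = 0.01629, h_2 = f(L/D)V²/2g = 50.66 m
Pipe 3: V = 4.236 m/s, Re = 1.33×10^6, ε/D = 1.81×10^-4, f = 0.01418, h_3 = f(L/D)V²/2g = 5.969 m
Series → Q common, losses add: H = Σh = 82.85 m

H ≈ 82.8 m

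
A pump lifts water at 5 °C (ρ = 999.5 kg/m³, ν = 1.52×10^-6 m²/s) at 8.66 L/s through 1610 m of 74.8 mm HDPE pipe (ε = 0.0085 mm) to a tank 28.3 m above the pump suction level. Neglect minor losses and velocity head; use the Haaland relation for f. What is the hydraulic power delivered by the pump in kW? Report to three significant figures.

P_hyd ≈ 9.07 kW

V = 4Q/(πD²) = 1.971 m/s; Re = 9.70×10^4; ε/D = 1.14×10^-4; f = 0.01843
h_f = f(L/D)V²/2g = 78.54 m
Total head H = z + h_f = 28.3 + 78.54 = 106.8 m
P_hyd = ρgQH = 999.5·9.81·0.00866·106.8 = 9.072 kW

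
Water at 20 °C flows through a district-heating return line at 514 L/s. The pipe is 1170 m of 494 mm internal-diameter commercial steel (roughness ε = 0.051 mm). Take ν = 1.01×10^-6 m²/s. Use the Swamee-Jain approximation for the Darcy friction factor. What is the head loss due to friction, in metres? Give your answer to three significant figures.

h_f ≈ 11.5 m

V = 4Q/(πD²) = 4·0.514/(π·0.494²) = 2.682 m/s
Re = VD/ν = 2.682·0.494/1.01×10^-6 = 1.31×10^6 → turbulent
ε/D = 0.051/494 = 1.03×10^-4
Swamee-Jain: f = 0.01328
h_f = f(L/D)V²/(2g) = 0.01328·(1170/0.494)·2.682²/(2·9.81) = 11.53 m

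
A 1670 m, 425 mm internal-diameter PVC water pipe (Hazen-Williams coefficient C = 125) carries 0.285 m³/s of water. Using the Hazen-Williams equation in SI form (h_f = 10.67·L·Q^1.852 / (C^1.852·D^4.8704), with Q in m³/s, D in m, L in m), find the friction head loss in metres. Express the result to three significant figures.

h_f ≈ 14.7 m

h_f = 10.67·1670·0.285^1.852 / (125^1.852·0.425^4.8704) = 14.71 m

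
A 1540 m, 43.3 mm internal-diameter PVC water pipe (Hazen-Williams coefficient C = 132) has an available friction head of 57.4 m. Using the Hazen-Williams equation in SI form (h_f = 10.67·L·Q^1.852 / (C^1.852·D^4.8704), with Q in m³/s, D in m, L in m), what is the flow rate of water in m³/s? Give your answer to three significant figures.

Q ≈ 0.00162 m³/s

Rearranging: Q = [h_f·C^1.852·D^4.8704 / (10.67·L)]^(1/1.852)
Q = [57.4·132^1.852·0.0433^4.8704 / (10.67·1540)]^0.540 = 0.001615 m³/s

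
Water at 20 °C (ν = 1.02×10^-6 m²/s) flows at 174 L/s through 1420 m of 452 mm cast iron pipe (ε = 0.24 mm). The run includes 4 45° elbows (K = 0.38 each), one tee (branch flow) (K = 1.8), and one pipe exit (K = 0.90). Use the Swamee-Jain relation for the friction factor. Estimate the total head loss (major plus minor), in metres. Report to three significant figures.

H_L ≈ 3.64 m

V = 4Q/(πD²) = 1.084 m/s; V²/2g = 0.05993 m
Re = 4.81×10^5, ε/D = 5.31×10^-4 → f = 0.01800 (Swamee-Jain)
Major: h_f = f(L/D)·V²/2g = 0.01800·3142·0.05993 = 3.390 m
Minor: ΣK = 4.22; h_m = ΣK·V²/2g = 0.2529 m
Total H_L = 3.390 + 0.2529 = 3.642 m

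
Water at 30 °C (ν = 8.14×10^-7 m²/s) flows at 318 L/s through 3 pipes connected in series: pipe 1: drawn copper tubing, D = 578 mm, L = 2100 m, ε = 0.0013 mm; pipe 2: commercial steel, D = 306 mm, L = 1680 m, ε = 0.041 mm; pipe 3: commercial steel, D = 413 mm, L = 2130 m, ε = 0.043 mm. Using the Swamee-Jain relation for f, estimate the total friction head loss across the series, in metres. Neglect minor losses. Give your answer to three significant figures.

Pipe 1: V = 1.212 m/s, Re = 8.61×10^5, ε/D = 2.25×10^-6, f = 0.01196, h_1 = f(L/D)V²/2g = 3.252 m
Pipe 2: V = 4.324 m/s, Re = 1.63×10^6, ε/D = 1.34×10^-4, f = 0.01357, h_2 = f(L/D)V²/2g = 70.98 m
Pipe 3: V = 2.374 m/s, Re = 1.20×10^6, ε/D = 1.04×10^-4, f = 0.01337, h_3 = f(L/D)V²/2g = 19.81 m
Series → Q common, losses add: H = Σh = 94.05 m

H ≈ 94.0 m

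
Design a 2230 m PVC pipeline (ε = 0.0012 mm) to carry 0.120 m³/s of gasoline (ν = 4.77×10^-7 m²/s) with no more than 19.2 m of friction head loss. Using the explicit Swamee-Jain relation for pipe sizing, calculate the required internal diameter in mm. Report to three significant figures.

Swamee-Jain (Type III): D = 0.66·[ε^1.25·(LQ²/(gh_f))^4.75 + ν·Q^9.4·(L/(gh_f))^5.2]^0.04
LQ²/(gh_f) = 0.1705; L/(gh_f) = 11.84
Term 1 = ε^1.25·(…)^4.75 = 8.90×10^-12; Term 2 = ν·Q^9.4·(…)^5.2 = 4.02×10^-10
D = 0.66·(8.90×10^-12 + 4.02×10^-10)^0.04 = 0.2780 m = 278 mm
Check: V = 1.98 m/s, Re = 1.15×10^6, f = 0.01145, h_f = 18.3 m ≈ 19.2 m ✓

D ≈ 278 mm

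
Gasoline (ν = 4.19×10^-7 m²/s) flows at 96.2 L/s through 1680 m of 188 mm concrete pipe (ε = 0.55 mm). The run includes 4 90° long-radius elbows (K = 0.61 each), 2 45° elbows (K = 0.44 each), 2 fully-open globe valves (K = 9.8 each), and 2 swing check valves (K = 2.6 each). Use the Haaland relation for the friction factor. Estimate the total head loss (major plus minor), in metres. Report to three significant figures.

V = 4Q/(πD²) = 3.466 m/s; V²/2g = 0.6121 m
Re = 1.55×10^6, ε/D = 0.00293 → f = 0.02611 (Haaland)
Major: h_f = f(L/D)·V²/2g = 0.02611·8936·0.6121 = 142.8 m
Minor: ΣK = 28.1; h_m = ΣK·V²/2g = 17.21 m
Total H_L = 142.8 + 17.21 = 160.1 m

H_L ≈ 160 m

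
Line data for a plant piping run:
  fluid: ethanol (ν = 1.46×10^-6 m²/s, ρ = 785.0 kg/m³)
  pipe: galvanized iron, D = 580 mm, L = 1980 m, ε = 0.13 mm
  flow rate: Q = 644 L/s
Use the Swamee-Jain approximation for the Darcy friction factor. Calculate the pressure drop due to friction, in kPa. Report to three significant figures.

V = 4Q/(πD²) = 4·0.644/(π·0.580²) = 2.437 m/s
Re = VD/ν = 2.437·0.580/1.46×10^-6 = 9.68×10^5 → turbulent
ε/D = 0.13/580 = 2.24×10^-4
Swamee-Jain: f = 0.01505
h_f = f(L/D)V²/(2g) = 0.01505·(1980/0.580)·2.437²/(2·9.81) = 15.56 m
Δp = ρg·h_f = 785.0·9.81·15.56 = 119.8 kPa

Δp ≈ 120 kPa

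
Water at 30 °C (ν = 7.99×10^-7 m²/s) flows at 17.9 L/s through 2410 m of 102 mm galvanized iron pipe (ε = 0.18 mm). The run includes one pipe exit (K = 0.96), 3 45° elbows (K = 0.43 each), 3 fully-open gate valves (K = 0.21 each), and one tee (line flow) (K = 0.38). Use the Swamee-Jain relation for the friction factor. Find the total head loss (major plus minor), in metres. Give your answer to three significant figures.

V = 4Q/(πD²) = 2.191 m/s; V²/2g = 0.2446 m
Re = 2.80×10^5, ε/D = 0.00176 → f = 0.02352 (Swamee-Jain)
Major: h_f = f(L/D)·V²/2g = 0.02352·23627·0.2446 = 135.9 m
Minor: ΣK = 3.26; h_m = ΣK·V²/2g = 0.7973 m
Total H_L = 135.9 + 0.7973 = 136.7 m

H_L ≈ 137 m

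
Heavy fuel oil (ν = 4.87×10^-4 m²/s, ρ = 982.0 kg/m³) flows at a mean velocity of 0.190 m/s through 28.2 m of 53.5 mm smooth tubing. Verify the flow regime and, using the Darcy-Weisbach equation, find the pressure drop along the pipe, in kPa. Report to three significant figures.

Δp ≈ 28.6 kPa

Re = VD/ν = 0.190·0.05350/4.87×10^-4 = 20.9 → laminar (Re < 2300)
f = 64/Re = 3.066
h_f = f(L/D)V²/(2g) = 3.066·(28.2/0.05350)·0.190²/(2·9.81) = 2.974 m
Δp = ρg·h_f = 982.0·9.81·2.974 = 28.65 kPa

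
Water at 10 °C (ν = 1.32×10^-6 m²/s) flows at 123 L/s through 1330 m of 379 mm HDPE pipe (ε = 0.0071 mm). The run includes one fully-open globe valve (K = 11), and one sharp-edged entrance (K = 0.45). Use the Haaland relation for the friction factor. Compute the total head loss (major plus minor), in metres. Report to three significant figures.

H_L ≈ 3.75 m

V = 4Q/(πD²) = 1.090 m/s; V²/2g = 0.06059 m
Re = 3.13×10^5, ε/D = 1.87×10^-5 → f = 0.01439 (Haaland)
Major: h_f = f(L/D)·V²/2g = 0.01439·3509·0.06059 = 3.059 m
Minor: ΣK = 11.4; h_m = ΣK·V²/2g = 0.6937 m
Total H_L = 3.059 + 0.6937 = 3.753 m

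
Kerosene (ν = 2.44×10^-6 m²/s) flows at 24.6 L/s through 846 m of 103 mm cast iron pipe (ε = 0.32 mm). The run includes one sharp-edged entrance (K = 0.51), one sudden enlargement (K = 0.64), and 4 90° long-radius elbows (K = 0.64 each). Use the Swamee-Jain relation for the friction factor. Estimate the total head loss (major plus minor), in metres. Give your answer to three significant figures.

V = 4Q/(πD²) = 2.952 m/s; V²/2g = 0.4443 m
Re = 1.25×10^5, ε/D = 0.00311 → f = 0.02769 (Swamee-Jain)
Major: h_f = f(L/D)·V²/2g = 0.02769·8214·0.4443 = 101.0 m
Minor: ΣK = 3.71; h_m = ΣK·V²/2g = 1.648 m
Total H_L = 101.0 + 1.648 = 102.7 m

H_L ≈ 103 m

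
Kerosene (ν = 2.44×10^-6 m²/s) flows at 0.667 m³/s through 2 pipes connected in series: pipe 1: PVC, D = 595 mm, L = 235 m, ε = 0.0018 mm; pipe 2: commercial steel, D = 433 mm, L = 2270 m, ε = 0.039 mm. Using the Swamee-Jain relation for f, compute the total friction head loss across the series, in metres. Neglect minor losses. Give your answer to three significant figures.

Pipe 1: V = 2.399 m/s, Re = 5.85×10^5, ε/D = 3.03×10^-6, f = 0.01278, h_1 = f(L/D)V²/2g = 1.481 m
Pipe 2: V = 4.530 m/s, Re = 8.04×10^5, ε/D = 9.01×10^-5, f = 0.01363, h_2 = f(L/D)V²/2g = 74.73 m
Series → Q common, losses add: H = Σh = 76.21 m

H ≈ 76.2 m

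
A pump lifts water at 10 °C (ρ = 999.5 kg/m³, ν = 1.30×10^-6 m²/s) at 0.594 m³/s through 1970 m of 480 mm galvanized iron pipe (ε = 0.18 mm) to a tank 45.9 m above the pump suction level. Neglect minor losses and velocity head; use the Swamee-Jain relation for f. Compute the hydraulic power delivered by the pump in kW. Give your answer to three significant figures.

P_hyd ≈ 481 kW

V = 4Q/(πD²) = 3.283 m/s; Re = 1.21×10^6; ε/D = 3.75×10^-4; f = 0.01628
h_f = f(L/D)V²/2g = 36.69 m
Total head H = z + h_f = 45.9 + 36.69 = 82.59 m
P_hyd = ρgQH = 999.5·9.81·0.594·82.59 = 481.0 kW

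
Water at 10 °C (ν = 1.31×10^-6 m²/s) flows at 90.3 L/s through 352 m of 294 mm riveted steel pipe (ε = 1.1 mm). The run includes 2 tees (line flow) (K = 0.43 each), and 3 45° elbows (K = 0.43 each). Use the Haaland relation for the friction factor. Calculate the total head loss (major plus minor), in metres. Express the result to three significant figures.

V = 4Q/(πD²) = 1.330 m/s; V²/2g = 0.09018 m
Re = 2.99×10^5, ε/D = 0.00374 → f = 0.02827 (Haaland)
Major: h_f = f(L/D)·V²/2g = 0.02827·1197·0.09018 = 3.053 m
Minor: ΣK = 2.15; h_m = ΣK·V²/2g = 0.1939 m
Total H_L = 3.053 + 0.1939 = 3.247 m

H_L ≈ 3.25 m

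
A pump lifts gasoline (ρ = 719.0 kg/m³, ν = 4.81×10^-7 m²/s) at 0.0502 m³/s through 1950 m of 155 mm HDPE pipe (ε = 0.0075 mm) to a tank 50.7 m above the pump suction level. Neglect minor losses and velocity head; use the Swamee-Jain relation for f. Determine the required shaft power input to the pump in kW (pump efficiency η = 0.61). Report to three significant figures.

V = 4Q/(πD²) = 2.660 m/s; Re = 8.57×10^5; ε/D = 4.84×10^-5; f = 0.01288
h_f = f(L/D)V²/2g = 58.46 m
Total head H = z + h_f = 50.7 + 58.46 = 109.2 m
P_hyd = ρgQH = 719.0·9.81·0.0502·109.2 = 38.65 kW
P_shaft = P_hyd/η = 38.65/0.61 = 63.37 kW

P_shaft ≈ 63.4 kW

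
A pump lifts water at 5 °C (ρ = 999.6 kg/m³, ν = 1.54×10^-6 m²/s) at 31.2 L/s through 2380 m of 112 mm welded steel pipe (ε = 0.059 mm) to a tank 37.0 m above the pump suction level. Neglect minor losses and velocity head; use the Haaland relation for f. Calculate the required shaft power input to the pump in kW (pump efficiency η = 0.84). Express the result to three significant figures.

P_shaft ≈ 86.9 kW

V = 4Q/(πD²) = 3.167 m/s; Re = 2.30×10^5; ε/D = 5.27×10^-4; f = 0.01857
h_f = f(L/D)V²/2g = 201.7 m
Total head H = z + h_f = 37.0 + 201.7 = 238.7 m
P_hyd = ρgQH = 999.6·9.81·0.0312·238.7 = 73.02 kW
P_shaft = P_hyd/η = 73.02/0.84 = 86.93 kW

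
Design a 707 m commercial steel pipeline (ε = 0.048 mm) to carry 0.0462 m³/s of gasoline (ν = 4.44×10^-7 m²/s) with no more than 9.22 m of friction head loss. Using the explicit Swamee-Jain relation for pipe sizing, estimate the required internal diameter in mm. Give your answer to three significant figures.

Swamee-Jain (Type III): D = 0.66·[ε^1.25·(LQ²/(gh_f))^4.75 + ν·Q^9.4·(L/(gh_f))^5.2]^0.04
LQ²/(gh_f) = 0.01668; L/(gh_f) = 7.817
Term 1 = ε^1.25·(…)^4.75 = 1.44×10^-14; Term 2 = ν·Q^9.4·(…)^5.2 = 5.48×10^-15
D = 0.66·(1.44×10^-14 + 5.48×10^-15)^0.04 = 0.1868 m = 187 mm
Check: V = 1.69 m/s, Re = 7.09×10^5, f = 0.01564, h_f = 8.57 m ≈ 9.22 m ✓

D ≈ 187 mm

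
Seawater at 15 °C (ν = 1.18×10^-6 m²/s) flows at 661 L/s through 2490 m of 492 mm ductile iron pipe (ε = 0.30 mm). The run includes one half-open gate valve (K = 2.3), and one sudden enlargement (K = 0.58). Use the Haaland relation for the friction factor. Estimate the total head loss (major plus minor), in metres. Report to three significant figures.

V = 4Q/(πD²) = 3.477 m/s; V²/2g = 0.6161 m
Re = 1.45×10^6, ε/D = 6.10×10^-4 → f = 0.01777 (Haaland)
Major: h_f = f(L/D)·V²/2g = 0.01777·5061·0.6161 = 55.41 m
Minor: ΣK = 2.88; h_m = ΣK·V²/2g = 1.774 m
Total H_L = 55.41 + 1.774 = 57.18 m

H_L ≈ 57.2 m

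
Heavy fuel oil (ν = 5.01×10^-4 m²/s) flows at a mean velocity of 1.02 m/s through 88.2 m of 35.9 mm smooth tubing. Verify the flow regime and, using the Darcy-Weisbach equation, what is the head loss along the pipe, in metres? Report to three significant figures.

h_f ≈ 114 m

Re = VD/ν = 1.02·0.03590/5.01×10^-4 = 73.1 → laminar (Re < 2300)
f = 64/Re = 0.8756
h_f = f(L/D)V²/(2g) = 0.8756·(88.2/0.03590)·1.02²/(2·9.81) = 114.1 m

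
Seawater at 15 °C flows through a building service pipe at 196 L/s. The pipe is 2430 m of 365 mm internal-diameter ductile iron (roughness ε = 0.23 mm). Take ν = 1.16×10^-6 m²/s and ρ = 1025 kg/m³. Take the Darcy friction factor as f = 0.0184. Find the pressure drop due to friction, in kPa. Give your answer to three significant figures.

Δp ≈ 220 kPa

V = 4Q/(πD²) = 4·0.196/(π·0.365²) = 1.873 m/s
h_f = f(L/D)V²/(2g) = 0.01840·(2430/0.365)·1.873²/(2·9.81) = 21.91 m
Δp = ρg·h_f = 1025·9.81·21.91 = 220.3 kPa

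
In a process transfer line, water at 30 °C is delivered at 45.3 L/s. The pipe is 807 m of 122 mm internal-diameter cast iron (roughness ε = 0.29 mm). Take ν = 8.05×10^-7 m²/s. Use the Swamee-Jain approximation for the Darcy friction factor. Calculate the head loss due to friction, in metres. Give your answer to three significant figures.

h_f ≈ 126 m

V = 4Q/(πD²) = 4·0.0453/(π·0.122²) = 3.875 m/s
Re = VD/ν = 3.875·0.122/8.05×10^-7 = 5.87×10^5 → turbulent
ε/D = 0.29/122 = 0.00238
Swamee-Jain: f = 0.02491
h_f = f(L/D)V²/(2g) = 0.02491·(807/0.122)·3.875²/(2·9.81) = 126.1 m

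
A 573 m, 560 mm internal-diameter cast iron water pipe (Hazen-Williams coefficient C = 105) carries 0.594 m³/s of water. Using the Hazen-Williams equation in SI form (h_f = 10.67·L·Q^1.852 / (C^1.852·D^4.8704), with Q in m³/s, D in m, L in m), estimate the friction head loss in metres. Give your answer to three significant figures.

h_f = 10.67·573·0.594^1.852 / (105^1.852·0.560^4.8704) = 7.088 m

h_f ≈ 7.09 m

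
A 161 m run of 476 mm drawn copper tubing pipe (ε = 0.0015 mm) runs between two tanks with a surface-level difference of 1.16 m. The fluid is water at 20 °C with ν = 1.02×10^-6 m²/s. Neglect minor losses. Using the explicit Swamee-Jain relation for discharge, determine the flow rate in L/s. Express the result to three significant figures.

Swamee-Jain (Type II): Q = -0.965·√(gD⁵h_f/L)·ln[ε/(3.7D) + √(3.17ν²L/(gD³h_f))]
√(gD⁵h_f/L) = √(9.81·0.476⁵·1.16/161) = 0.04156
ε/(3.7D) = 8.52×10^-7; √(3.17ν²L/(gD³h_f)) = 2.08×10^-5
Q = -0.965·0.04156·ln(2.165×10^-5) = 0.4307 m³/s
Check: V = 2.42 m/s, Re = 1.13×10^6, f = 0.01146, h_f = 1.16 m ≈ 1.16 m ✓

Q ≈ 431 L/s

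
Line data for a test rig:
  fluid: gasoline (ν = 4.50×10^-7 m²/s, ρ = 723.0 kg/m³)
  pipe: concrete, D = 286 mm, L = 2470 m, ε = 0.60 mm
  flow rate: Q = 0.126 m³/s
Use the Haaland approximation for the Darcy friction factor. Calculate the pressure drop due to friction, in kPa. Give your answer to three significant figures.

V = 4Q/(πD²) = 4·0.126/(π·0.286²) = 1.961 m/s
Re = VD/ν = 1.961·0.286/4.50×10^-7 = 1.25×10^6 → turbulent
ε/D = 0.60/286 = 0.00210
Haaland: f = 0.02389
h_f = f(L/D)V²/(2g) = 0.02389·(2470/0.286)·1.961²/(2·9.81) = 40.46 m
Δp = ρg·h_f = 723.0·9.81·40.46 = 287.0 kPa

Δp ≈ 287 kPa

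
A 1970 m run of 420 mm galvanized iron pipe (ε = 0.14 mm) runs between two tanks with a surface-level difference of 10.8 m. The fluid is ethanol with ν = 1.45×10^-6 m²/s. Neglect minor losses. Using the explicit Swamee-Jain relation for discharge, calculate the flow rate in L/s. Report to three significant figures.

Q ≈ 229 L/s

Swamee-Jain (Type II): Q = -0.965·√(gD⁵h_f/L)·ln[ε/(3.7D) + √(3.17ν²L/(gD³h_f))]
√(gD⁵h_f/L) = √(9.81·0.420⁵·10.8/1970) = 0.02651
ε/(3.7D) = 9.01×10^-5; √(3.17ν²L/(gD³h_f)) = 4.09×10^-5
Q = -0.965·0.02651·ln(1.310×10^-4) = 0.2287 m³/s
Check: V = 1.65 m/s, Re = 4.78×10^5, f = 0.01668, h_f = 10.9 m ≈ 10.8 m ✓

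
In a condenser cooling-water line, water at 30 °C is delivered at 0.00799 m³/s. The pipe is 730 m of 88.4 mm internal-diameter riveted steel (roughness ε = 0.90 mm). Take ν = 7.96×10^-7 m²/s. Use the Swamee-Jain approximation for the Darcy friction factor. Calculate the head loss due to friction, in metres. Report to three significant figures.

V = 4Q/(πD²) = 4·0.00799/(π·0.0884²) = 1.302 m/s
Re = VD/ν = 1.302·0.0884/7.96×10^-7 = 1.45×10^5 → turbulent
ε/D = 0.90/88.4 = 0.0102
Swamee-Jain: f = 0.03874
h_f = f(L/D)V²/(2g) = 0.03874·(730/0.0884)·1.302²/(2·9.81) = 27.63 m

h_f ≈ 27.6 m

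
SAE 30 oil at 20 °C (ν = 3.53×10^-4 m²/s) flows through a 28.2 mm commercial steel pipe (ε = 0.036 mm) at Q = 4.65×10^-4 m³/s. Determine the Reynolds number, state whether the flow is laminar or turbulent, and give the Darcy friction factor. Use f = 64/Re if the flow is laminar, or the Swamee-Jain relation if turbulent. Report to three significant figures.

V = 4Q/(πD²) = 0.7445 m/s
Re = VD/ν = 0.7445·0.0282/3.53×10^-4 = 59.5
Re < 2300 → laminar → f = 64/Re = 1.076

Re ≈ 59.5; laminar; f = 64/Re ≈ 1.08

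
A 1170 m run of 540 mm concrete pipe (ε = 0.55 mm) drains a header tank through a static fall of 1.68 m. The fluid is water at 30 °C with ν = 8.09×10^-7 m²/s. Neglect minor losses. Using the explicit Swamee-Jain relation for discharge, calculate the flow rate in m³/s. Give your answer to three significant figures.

Swamee-Jain (Type II): Q = -0.965·√(gD⁵h_f/L)·ln[ε/(3.7D) + √(3.17ν²L/(gD³h_f))]
√(gD⁵h_f/L) = √(9.81·0.540⁵·1.68/1170) = 0.02543
ε/(3.7D) = 2.75×10^-4; √(3.17ν²L/(gD³h_f)) = 3.06×10^-5
Q = -0.965·0.02543·ln(3.059×10^-4) = 0.1986 m³/s
Check: V = 0.867 m/s, Re = 5.79×10^5, f = 0.02035, h_f = 1.69 m ≈ 1.68 m ✓

Q ≈ 0.199 m³/s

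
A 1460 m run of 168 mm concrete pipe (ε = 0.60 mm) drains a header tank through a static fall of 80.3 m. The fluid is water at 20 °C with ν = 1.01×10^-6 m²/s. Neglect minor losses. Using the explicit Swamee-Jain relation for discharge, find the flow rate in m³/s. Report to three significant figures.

Q ≈ 0.0566 m³/s

Swamee-Jain (Type II): Q = -0.965·√(gD⁵h_f/L)·ln[ε/(3.7D) + √(3.17ν²L/(gD³h_f))]
√(gD⁵h_f/L) = √(9.81·0.168⁵·80.3/1460) = 0.008497
ε/(3.7D) = 9.65×10^-4; √(3.17ν²L/(gD³h_f)) = 3.56×10^-5
Q = -0.965·0.008497·ln(0.001001) = 0.05664 m³/s
Check: V = 2.56 m/s, Re = 4.25×10^5, f = 0.02789, h_f = 80.7 m ≈ 80.3 m ✓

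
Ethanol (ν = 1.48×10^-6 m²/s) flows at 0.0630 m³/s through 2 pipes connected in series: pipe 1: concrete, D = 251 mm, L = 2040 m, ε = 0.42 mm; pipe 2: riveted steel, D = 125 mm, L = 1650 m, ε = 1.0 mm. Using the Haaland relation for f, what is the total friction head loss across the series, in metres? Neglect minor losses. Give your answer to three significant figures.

Pipe 1: V = 1.273 m/s, Re = 2.16×10^5, ε/D = 0.00167, f = 0.02321, h_1 = f(L/D)V²/2g = 15.59 m
Pipe 2: V = 5.134 m/s, Re = 4.34×10^5, ε/D = 0.00800, f = 0.03542, h_2 = f(L/D)V²/2g = 628.0 m
Series → Q common, losses add: H = Σh = 643.6 m

H ≈ 644 m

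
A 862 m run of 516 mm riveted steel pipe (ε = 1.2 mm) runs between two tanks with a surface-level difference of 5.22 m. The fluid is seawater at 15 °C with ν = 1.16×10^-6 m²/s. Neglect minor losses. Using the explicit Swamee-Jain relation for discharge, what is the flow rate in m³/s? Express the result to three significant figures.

Swamee-Jain (Type II): Q = -0.965·√(gD⁵h_f/L)·ln[ε/(3.7D) + √(3.17ν²L/(gD³h_f))]
√(gD⁵h_f/L) = √(9.81·0.516⁵·5.22/862) = 0.04662
ε/(3.7D) = 6.29×10^-4; √(3.17ν²L/(gD³h_f)) = 2.29×10^-5
Q = -0.965·0.04662·ln(6.514×10^-4) = 0.3300 m³/s
Check: V = 1.58 m/s, Re = 7.02×10^5, f = 0.02471, h_f = 5.24 m ≈ 5.22 m ✓

Q ≈ 0.330 m³/s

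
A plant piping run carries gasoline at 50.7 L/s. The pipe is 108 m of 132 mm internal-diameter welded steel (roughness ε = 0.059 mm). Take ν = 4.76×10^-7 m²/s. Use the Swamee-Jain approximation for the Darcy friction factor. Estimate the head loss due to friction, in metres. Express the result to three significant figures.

h_f ≈ 9.68 m

V = 4Q/(πD²) = 4·0.0507/(π·0.132²) = 3.705 m/s
Re = VD/ν = 3.705·0.132/4.76×10^-7 = 1.03×10^6 → turbulent
ε/D = 0.059/132 = 4.47×10^-4
Swamee-Jain: f = 0.01692
h_f = f(L/D)V²/(2g) = 0.01692·(108/0.132)·3.705²/(2·9.81) = 9.682 m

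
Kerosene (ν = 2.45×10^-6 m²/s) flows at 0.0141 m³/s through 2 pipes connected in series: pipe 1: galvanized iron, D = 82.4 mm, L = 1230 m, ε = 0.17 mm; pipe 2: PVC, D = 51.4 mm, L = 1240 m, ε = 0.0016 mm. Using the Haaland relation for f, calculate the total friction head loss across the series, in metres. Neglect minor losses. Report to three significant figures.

H ≈ 1080 m

Pipe 1: V = 2.644 m/s, Re = 8.89×10^4, ε/D = 0.00206, f = 0.02531, h_1 = f(L/D)V²/2g = 134.6 m
Pipe 2: V = 6.795 m/s, Re = 1.43×10^5, ε/D = 3.11×10^-5, f = 0.01673, h_2 = f(L/D)V²/2g = 950.0 m
Series → Q common, losses add: H = Σh = 1085 m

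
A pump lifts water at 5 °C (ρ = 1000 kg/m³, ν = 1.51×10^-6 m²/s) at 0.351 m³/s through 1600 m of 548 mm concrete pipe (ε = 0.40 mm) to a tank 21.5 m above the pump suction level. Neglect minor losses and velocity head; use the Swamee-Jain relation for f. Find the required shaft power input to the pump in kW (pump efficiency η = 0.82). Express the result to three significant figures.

V = 4Q/(πD²) = 1.488 m/s; Re = 5.40×10^5; ε/D = 7.30×10^-4; f = 0.01902
h_f = f(L/D)V²/2g = 6.270 m
Total head H = z + h_f = 21.5 + 6.270 = 27.77 m
P_hyd = ρgQH = 1000·9.81·0.351·27.77 = 95.62 kW
P_shaft = P_hyd/η = 95.62/0.82 = 116.6 kW

P_shaft ≈ 117 kW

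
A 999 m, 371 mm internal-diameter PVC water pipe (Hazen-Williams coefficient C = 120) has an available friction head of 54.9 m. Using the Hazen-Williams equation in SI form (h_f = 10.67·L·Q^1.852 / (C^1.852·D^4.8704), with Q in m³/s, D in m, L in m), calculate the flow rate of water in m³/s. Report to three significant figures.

Rearranging: Q = [h_f·C^1.852·D^4.8704 / (10.67·L)]^(1/1.852)
Q = [54.9·120^1.852·0.371^4.8704 / (10.67·999)]^0.540 = 0.5143 m³/s

Q ≈ 0.514 m³/s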